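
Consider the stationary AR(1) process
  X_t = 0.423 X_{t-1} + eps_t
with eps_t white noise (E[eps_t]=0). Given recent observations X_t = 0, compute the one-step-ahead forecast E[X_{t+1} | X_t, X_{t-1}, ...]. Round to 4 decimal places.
E[X_{t+1} \mid \mathcal F_t] = 0.0000

For an AR(p) model X_t = c + sum_i phi_i X_{t-i} + eps_t, the
one-step-ahead conditional mean is
  E[X_{t+1} | X_t, ...] = c + sum_i phi_i X_{t+1-i}.
Substitute known values:
  E[X_{t+1} | ...] = (0.423) * (0)
                   = 0.0000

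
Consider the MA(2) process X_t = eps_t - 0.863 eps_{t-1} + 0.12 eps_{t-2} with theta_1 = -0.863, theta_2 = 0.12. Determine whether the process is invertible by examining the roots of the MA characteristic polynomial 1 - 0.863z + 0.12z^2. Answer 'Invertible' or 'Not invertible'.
\text{Invertible}

The MA(q) characteristic polynomial is P(z) = 1 - 0.863z + 0.12z^2.
Invertibility requires all roots to lie outside the unit circle, i.e. |z| > 1 for every root.
Set 1 + (-0.863) z + (0.12) z^2 = 0, i.e. a z^2 + b z + c = 0 with a = 0.12, b = -0.863, c = 1.
Discriminant D = b^2 - 4ac = (-0.863)^2 - 4*(0.12)*1 = 0.744769 - (0.48) = 0.264769.
D >= 0, so the roots are real: z = (-b +/- sqrt(D)) / (2a) = (0.863 +/- 0.514557) / (0.24).
  z_1 = (0.863 + 0.514557) / (0.24) = 5.7398,   |z_1| = 5.7398.
  z_2 = (0.863 - 0.514557) / (0.24) = 1.4518,   |z_2| = 1.4518.
Moduli of all roots: 5.7398, 1.4518.
All moduli strictly greater than 1? Yes.
Verdict: Invertible.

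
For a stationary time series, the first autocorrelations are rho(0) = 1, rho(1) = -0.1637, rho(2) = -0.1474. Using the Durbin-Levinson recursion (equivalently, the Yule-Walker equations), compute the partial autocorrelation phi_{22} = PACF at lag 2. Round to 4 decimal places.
\phi_{22} = -0.1790

The PACF at lag k is phi_{kk}, the last component of the solution
to the Yule-Walker system G_k phi = r_k where
  (G_k)_{ij} = rho(|i - j|), (r_k)_i = rho(i), i,j = 1..k.
Equivalently, Durbin-Levinson gives phi_{kk} iteratively:
  phi_{11} = rho(1)
  phi_{kk} = [rho(k) - sum_{j=1..k-1} phi_{k-1,j} rho(k-j)]
            / [1 - sum_{j=1..k-1} phi_{k-1,j} rho(j)],
  phi_{k,j} = phi_{k-1,j} - phi_{kk} phi_{k-1,k-j},  j = 1..k-1.
Step k = 1:
  phi_11 = rho(1) = -0.1637.
Step k = 2:
  phi_22 = [rho(2) - phi_11 rho(1)] / [1 - phi_11 rho(1)] = [-0.1474 - (-0.1637)(-0.1637)] / [1 - (-0.1637)(-0.1637)]
         = -0.17419769 / 0.97320231 = -0.179.
Therefore phi_{22} = -0.1790.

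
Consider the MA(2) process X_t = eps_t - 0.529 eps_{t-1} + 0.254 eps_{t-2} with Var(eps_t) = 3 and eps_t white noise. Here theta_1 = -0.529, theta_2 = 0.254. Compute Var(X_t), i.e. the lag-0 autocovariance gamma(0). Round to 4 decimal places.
\gamma(0) = 4.0331

For an MA(q) process X_t = eps_t + sum_i theta_i eps_{t-i} with
Var(eps_t) = sigma^2, the variance is
  gamma(0) = sigma^2 * (1 + sum_i theta_i^2).
  sum_i theta_i^2 = (-0.529)^2 + (0.254)^2 = 0.279841 + 0.064516 = 0.344357.
  gamma(0) = 3 * (1 + 0.344357) = 3 * 1.344357 = 4.033071, which rounds to 4.0331.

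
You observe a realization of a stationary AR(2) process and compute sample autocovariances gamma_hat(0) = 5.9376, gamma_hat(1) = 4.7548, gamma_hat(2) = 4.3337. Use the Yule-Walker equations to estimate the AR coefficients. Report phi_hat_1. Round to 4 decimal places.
\hat\phi_{1} = 0.6030

The Yule-Walker equations for an AR(p) process read, in matrix form,
  Gamma_p phi = r_p,   with   (Gamma_p)_{ij} = gamma(|i - j|),
                       (r_p)_i = gamma(i),   i,j = 1..p.
Substitute the sample gammas (Toeplitz matrix and right-hand side of size 2):
  Gamma_p = [[5.9376, 4.7548], [4.7548, 5.9376]]
  r_p     = [4.7548, 4.3337]
Written out:
  5.9376 phi_1 + 4.7548 phi_2 = 4.7548
  4.7548 phi_1 + 5.9376 phi_2 = 4.3337
Solve by Cramer's rule:
  det = gamma(0)^2 - gamma(1)^2 = (5.9376)^2 - (4.7548)^2 = 35.25509376 - 22.60812304 = 12.64697072
  phi_hat_1 = [gamma(1) gamma(0) - gamma(1) gamma(2)] / det = [(4.7548)(5.9376) - (4.7548)(4.3337)] / 12.64697072 = 7.62622372 / 12.64697072 = 0.603
  phi_hat_2 = [gamma(0) gamma(2) - gamma(1)^2] / det = [(5.9376)(4.3337) - (4.7548)^2] / 12.64697072 = 3.12365408 / 12.64697072 = 0.247
So phi_hat = [0.6030, 0.2470].
Therefore phi_hat_1 = 0.6030.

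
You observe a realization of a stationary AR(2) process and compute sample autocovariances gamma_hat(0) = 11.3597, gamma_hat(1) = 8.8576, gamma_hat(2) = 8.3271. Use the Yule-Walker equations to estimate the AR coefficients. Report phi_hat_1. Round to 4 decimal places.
\hat\phi_{1} = 0.5310

The Yule-Walker equations for an AR(p) process read, in matrix form,
  Gamma_p phi = r_p,   with   (Gamma_p)_{ij} = gamma(|i - j|),
                       (r_p)_i = gamma(i),   i,j = 1..p.
Substitute the sample gammas (Toeplitz matrix and right-hand side of size 2):
  Gamma_p = [[11.3597, 8.8576], [8.8576, 11.3597]]
  r_p     = [8.8576, 8.3271]
Written out:
  11.3597 phi_1 + 8.8576 phi_2 = 8.8576
  8.8576 phi_1 + 11.3597 phi_2 = 8.3271
Solve by Cramer's rule:
  det = gamma(0)^2 - gamma(1)^2 = (11.3597)^2 - (8.8576)^2 = 129.04278409 - 78.45707776 = 50.58570633
  phi_hat_1 = [gamma(1) gamma(0) - gamma(1) gamma(2)] / det = [(8.8576)(11.3597) - (8.8576)(8.3271)] / 50.58570633 = 26.86155776 / 50.58570633 = 0.531
  phi_hat_2 = [gamma(0) gamma(2) - gamma(1)^2] / det = [(11.3597)(8.3271) - (8.8576)^2] / 50.58570633 = 16.13628011 / 50.58570633 = 0.319
So phi_hat = [0.5310, 0.3190].
Therefore phi_hat_1 = 0.5310.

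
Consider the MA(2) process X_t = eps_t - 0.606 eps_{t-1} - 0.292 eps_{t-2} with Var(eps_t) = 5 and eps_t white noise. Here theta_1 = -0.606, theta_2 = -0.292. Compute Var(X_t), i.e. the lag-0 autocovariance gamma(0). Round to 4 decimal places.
\gamma(0) = 7.2625

For an MA(q) process X_t = eps_t + sum_i theta_i eps_{t-i} with
Var(eps_t) = sigma^2, the variance is
  gamma(0) = sigma^2 * (1 + sum_i theta_i^2).
  sum_i theta_i^2 = (-0.606)^2 + (-0.292)^2 = 0.367236 + 0.085264 = 0.4525.
  gamma(0) = 5 * (1 + 0.4525) = 5 * 1.4525 = 7.2625.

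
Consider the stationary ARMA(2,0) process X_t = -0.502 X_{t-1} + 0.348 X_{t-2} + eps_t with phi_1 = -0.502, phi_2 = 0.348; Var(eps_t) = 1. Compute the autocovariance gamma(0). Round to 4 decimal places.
\gamma(0) = 2.7942

Multiply the model equation by X_{t-k} and take expectations. With theta_0 = psi_0 = 1 and psi_j the MA(infinity) weights, this gives
  gamma(k) - sum_i phi_i gamma(k-i) = c_k,
  c_k = sigma^2 * sum_{j=k..q} theta_j psi_{j-k}   (c_k = 0 for k > q),
using gamma(-m) = gamma(m).
Pure AR (q = 0): c_0 = sigma^2 = 1, c_k = 0 for k >= 1.
Equations for k = 0, 1, 2 (AR order 2, c_2 = 0):
  (E0) gamma(0) = phi_1 gamma(1) + phi_2 gamma(2) + c_0
  (E1) gamma(1) = phi_1 gamma(0) + phi_2 gamma(1) + c_1
  (E2) gamma(2) = phi_1 gamma(1) + phi_2 gamma(0)
From (E1): gamma(1) = A gamma(0) + B with
  A = phi_1 / (1 - phi_2) = -0.502 / 0.652 = -0.769939,   B = c_1 / (1 - phi_2) = 0 / 0.652 = 0.
Insert (E2) into (E0): gamma(0) (1 - phi_2^2) = phi_1 (1 + phi_2) gamma(1) + c_0.
  phi_1 (1 + phi_2) = (-0.502)(1.348) = -0.676696,   1 - phi_2^2 = 0.878896.
Replace gamma(1) by A gamma(0) + B and collect gamma(0):
  gamma(0) [0.878896 - (-0.676696)(-0.769939)] = c_0 = 1
  gamma(0) * 0.357882 = 1
  gamma(0) = 1 / 0.357882 = 2.79422.
Therefore gamma(0) = 2.7942 (to 4 decimal places).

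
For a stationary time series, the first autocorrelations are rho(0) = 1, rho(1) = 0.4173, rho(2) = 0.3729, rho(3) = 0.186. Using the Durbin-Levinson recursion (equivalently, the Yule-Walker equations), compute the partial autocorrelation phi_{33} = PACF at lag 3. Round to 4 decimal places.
\phi_{33} = -0.0419

The PACF at lag k is phi_{kk}, the last component of the solution
to the Yule-Walker system G_k phi = r_k where
  (G_k)_{ij} = rho(|i - j|), (r_k)_i = rho(i), i,j = 1..k.
Equivalently, Durbin-Levinson gives phi_{kk} iteratively:
  phi_{11} = rho(1)
  phi_{kk} = [rho(k) - sum_{j=1..k-1} phi_{k-1,j} rho(k-j)]
            / [1 - sum_{j=1..k-1} phi_{k-1,j} rho(j)],
  phi_{k,j} = phi_{k-1,j} - phi_{kk} phi_{k-1,k-j},  j = 1..k-1.
Step k = 1:
  phi_11 = rho(1) = 0.4173.
Step k = 2:
  phi_22 = [rho(2) - phi_11 rho(1)] / [1 - phi_11 rho(1)] = [0.3729 - (0.4173)(0.4173)] / [1 - (0.4173)(0.4173)]
         = 0.19876071 / 0.82586071 = 0.240671.
  Update: phi_21 = phi_11 - phi_22 phi_11 = 0.4173 - (0.240671)(0.4173) = 0.316868.
Step k = 3:
  phi_33 = [rho(3) - phi_21 rho(2) - phi_22 rho(1)] / [1 - phi_21 rho(1) - phi_22 rho(2)]
    numerator   = 0.186 - (0.316868)(0.3729) - (0.240671)(0.4173) = -0.03259208
    denominator = 1 - (0.316868)(0.4173) - (0.240671)(0.3729) = 0.77802477
  phi_33 = -0.03259208 / 0.77802477 = -0.0419.
Therefore phi_{33} = -0.0419.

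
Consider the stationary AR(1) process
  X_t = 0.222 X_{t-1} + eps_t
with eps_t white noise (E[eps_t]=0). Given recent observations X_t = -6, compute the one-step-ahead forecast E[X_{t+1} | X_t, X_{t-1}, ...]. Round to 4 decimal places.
E[X_{t+1} \mid \mathcal F_t] = -1.3320

For an AR(p) model X_t = c + sum_i phi_i X_{t-i} + eps_t, the
one-step-ahead conditional mean is
  E[X_{t+1} | X_t, ...] = c + sum_i phi_i X_{t+1-i}.
Substitute known values:
  E[X_{t+1} | ...] = (0.222) * (-6)
                   = -1.3320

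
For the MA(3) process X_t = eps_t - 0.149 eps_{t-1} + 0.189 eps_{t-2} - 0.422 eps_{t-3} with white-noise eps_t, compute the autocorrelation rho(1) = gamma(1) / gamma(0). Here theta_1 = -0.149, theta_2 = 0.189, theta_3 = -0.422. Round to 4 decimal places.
\rho(1) = -0.2079

For an MA(q) process with theta_0 = 1, the autocovariance is
  gamma(k) = sigma^2 * sum_{i=0..q-k} theta_i * theta_{i+k},
and rho(k) = gamma(k) / gamma(0). Sigma^2 cancels.
  numerator   = (1)*(-0.149) + (-0.149)*(0.189) + (0.189)*(-0.422) = -0.256919.
  denominator = (1)^2 + (-0.149)^2 + (0.189)^2 + (-0.422)^2 = 1.236006.
  rho(1) = -0.256919 / 1.236006 = -0.2079.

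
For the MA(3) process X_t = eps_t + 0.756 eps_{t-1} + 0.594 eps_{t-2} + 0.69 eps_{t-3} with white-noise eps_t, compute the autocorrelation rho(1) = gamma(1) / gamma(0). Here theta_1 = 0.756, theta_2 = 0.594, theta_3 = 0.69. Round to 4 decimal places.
\rho(1) = 0.6728

For an MA(q) process with theta_0 = 1, the autocovariance is
  gamma(k) = sigma^2 * sum_{i=0..q-k} theta_i * theta_{i+k},
and rho(k) = gamma(k) / gamma(0). Sigma^2 cancels.
  numerator   = (1)*(0.756) + (0.756)*(0.594) + (0.594)*(0.69) = 1.614924.
  denominator = (1)^2 + (0.756)^2 + (0.594)^2 + (0.69)^2 = 2.400472.
  rho(1) = 1.614924 / 2.400472 = 0.6728.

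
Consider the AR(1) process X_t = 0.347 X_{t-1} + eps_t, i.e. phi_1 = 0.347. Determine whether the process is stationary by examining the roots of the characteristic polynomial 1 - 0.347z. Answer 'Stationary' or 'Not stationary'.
\text{Stationary}

The AR(p) characteristic polynomial is P(z) = 1 - 0.347z.
Stationarity requires all roots to lie outside the unit circle, i.e. |z| > 1 for every root.
This is linear in z: 1 + (-0.347) z = 0  =>  z = -1/(-0.347) = 2.881844,  |z| = 2.881844.
Moduli of all roots: 2.8818.
All moduli strictly greater than 1? Yes.
Verdict: Stationary.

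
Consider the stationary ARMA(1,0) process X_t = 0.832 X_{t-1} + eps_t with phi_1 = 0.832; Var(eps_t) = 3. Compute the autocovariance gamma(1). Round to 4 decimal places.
\gamma(1) = 8.1098

Multiply the model equation by X_{t-k} and take expectations. With theta_0 = psi_0 = 1 and psi_j the MA(infinity) weights, this gives
  gamma(k) - sum_i phi_i gamma(k-i) = c_k,
  c_k = sigma^2 * sum_{j=k..q} theta_j psi_{j-k}   (c_k = 0 for k > q),
using gamma(-m) = gamma(m).
Pure AR (q = 0): c_0 = sigma^2 = 3, c_k = 0 for k >= 1.
Equations for k = 0 and k = 1 (AR order 1):
  gamma(0) = phi_1 gamma(1) + c_0
  gamma(1) = phi_1 gamma(0) + c_1
Substituting the second into the first: gamma(0) (1 - phi_1^2) = c_0 + phi_1 c_1, so
  gamma(0) = c_0 / (1 - phi_1^2) = 3 / (1 - (0.832)^2) = 3 / 0.307776 = 9.747349.
  gamma(1) = phi_1 gamma(0) = (0.832)(9.747349) = 8.109794.
Therefore gamma(1) = 8.1098 (to 4 decimal places).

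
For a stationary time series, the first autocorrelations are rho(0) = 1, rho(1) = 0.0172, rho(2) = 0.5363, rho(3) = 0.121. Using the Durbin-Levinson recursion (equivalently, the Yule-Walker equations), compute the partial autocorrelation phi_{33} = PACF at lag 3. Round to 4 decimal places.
\phi_{33} = 0.1509

The PACF at lag k is phi_{kk}, the last component of the solution
to the Yule-Walker system G_k phi = r_k where
  (G_k)_{ij} = rho(|i - j|), (r_k)_i = rho(i), i,j = 1..k.
Equivalently, Durbin-Levinson gives phi_{kk} iteratively:
  phi_{11} = rho(1)
  phi_{kk} = [rho(k) - sum_{j=1..k-1} phi_{k-1,j} rho(k-j)]
            / [1 - sum_{j=1..k-1} phi_{k-1,j} rho(j)],
  phi_{k,j} = phi_{k-1,j} - phi_{kk} phi_{k-1,k-j},  j = 1..k-1.
Step k = 1:
  phi_11 = rho(1) = 0.0172.
Step k = 2:
  phi_22 = [rho(2) - phi_11 rho(1)] / [1 - phi_11 rho(1)] = [0.5363 - (0.0172)(0.0172)] / [1 - (0.0172)(0.0172)]
         = 0.53600416 / 0.99970416 = 0.536163.
  Update: phi_21 = phi_11 - phi_22 phi_11 = 0.0172 - (0.536163)(0.0172) = 0.007978.
Step k = 3:
  phi_33 = [rho(3) - phi_21 rho(2) - phi_22 rho(1)] / [1 - phi_21 rho(1) - phi_22 rho(2)]
    numerator   = 0.121 - (0.007978)(0.5363) - (0.536163)(0.0172) = 0.1074994
    denominator = 1 - (0.007978)(0.0172) - (0.536163)(0.5363) = 0.71231868
  phi_33 = 0.1074994 / 0.71231868 = 0.1509.
Therefore phi_{33} = 0.1509.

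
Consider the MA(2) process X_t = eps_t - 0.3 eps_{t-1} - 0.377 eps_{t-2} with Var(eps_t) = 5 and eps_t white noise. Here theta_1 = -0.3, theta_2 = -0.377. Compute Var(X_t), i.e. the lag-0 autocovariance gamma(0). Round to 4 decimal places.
\gamma(0) = 6.1606

For an MA(q) process X_t = eps_t + sum_i theta_i eps_{t-i} with
Var(eps_t) = sigma^2, the variance is
  gamma(0) = sigma^2 * (1 + sum_i theta_i^2).
  sum_i theta_i^2 = (-0.3)^2 + (-0.377)^2 = 0.09 + 0.142129 = 0.232129.
  gamma(0) = 5 * (1 + 0.232129) = 5 * 1.232129 = 6.160645, which rounds to 6.1606.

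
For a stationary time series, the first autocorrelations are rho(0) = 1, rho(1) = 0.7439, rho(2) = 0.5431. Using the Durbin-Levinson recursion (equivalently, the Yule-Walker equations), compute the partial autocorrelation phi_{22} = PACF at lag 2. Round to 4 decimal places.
\phi_{22} = -0.0230

The PACF at lag k is phi_{kk}, the last component of the solution
to the Yule-Walker system G_k phi = r_k where
  (G_k)_{ij} = rho(|i - j|), (r_k)_i = rho(i), i,j = 1..k.
Equivalently, Durbin-Levinson gives phi_{kk} iteratively:
  phi_{11} = rho(1)
  phi_{kk} = [rho(k) - sum_{j=1..k-1} phi_{k-1,j} rho(k-j)]
            / [1 - sum_{j=1..k-1} phi_{k-1,j} rho(j)],
  phi_{k,j} = phi_{k-1,j} - phi_{kk} phi_{k-1,k-j},  j = 1..k-1.
Step k = 1:
  phi_11 = rho(1) = 0.7439.
Step k = 2:
  phi_22 = [rho(2) - phi_11 rho(1)] / [1 - phi_11 rho(1)] = [0.5431 - (0.7439)(0.7439)] / [1 - (0.7439)(0.7439)]
         = -0.01028721 / 0.44661279 = -0.023.
Therefore phi_{22} = -0.0230.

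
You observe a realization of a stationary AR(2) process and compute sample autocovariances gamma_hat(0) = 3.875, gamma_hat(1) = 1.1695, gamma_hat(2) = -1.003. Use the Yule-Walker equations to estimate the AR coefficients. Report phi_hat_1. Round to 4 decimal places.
\hat\phi_{1} = 0.4180

The Yule-Walker equations for an AR(p) process read, in matrix form,
  Gamma_p phi = r_p,   with   (Gamma_p)_{ij} = gamma(|i - j|),
                       (r_p)_i = gamma(i),   i,j = 1..p.
Substitute the sample gammas (Toeplitz matrix and right-hand side of size 2):
  Gamma_p = [[3.875, 1.1695], [1.1695, 3.875]]
  r_p     = [1.1695, -1.003]
Written out:
  3.875 phi_1 + 1.1695 phi_2 = 1.1695
  1.1695 phi_1 + 3.875 phi_2 = -1.003
Solve by Cramer's rule:
  det = gamma(0)^2 - gamma(1)^2 = (3.875)^2 - (1.1695)^2 = 15.015625 - 1.36773025 = 13.64789475
  phi_hat_1 = [gamma(1) gamma(0) - gamma(1) gamma(2)] / det = [(1.1695)(3.875) - (1.1695)(-1.003)] / 13.64789475 = 5.704821 / 13.64789475 = 0.418
  phi_hat_2 = [gamma(0) gamma(2) - gamma(1)^2] / det = [(3.875)(-1.003) - (1.1695)^2] / 13.64789475 = -5.25435525 / 13.64789475 = -0.385
So phi_hat = [0.4180, -0.3850].
Therefore phi_hat_1 = 0.4180.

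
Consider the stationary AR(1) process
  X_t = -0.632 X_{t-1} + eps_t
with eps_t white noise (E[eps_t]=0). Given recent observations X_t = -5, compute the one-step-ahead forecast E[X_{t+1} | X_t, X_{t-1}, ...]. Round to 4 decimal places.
E[X_{t+1} \mid \mathcal F_t] = 3.1600

For an AR(p) model X_t = c + sum_i phi_i X_{t-i} + eps_t, the
one-step-ahead conditional mean is
  E[X_{t+1} | X_t, ...] = c + sum_i phi_i X_{t+1-i}.
Substitute known values:
  E[X_{t+1} | ...] = (-0.632) * (-5)
                   = 3.1600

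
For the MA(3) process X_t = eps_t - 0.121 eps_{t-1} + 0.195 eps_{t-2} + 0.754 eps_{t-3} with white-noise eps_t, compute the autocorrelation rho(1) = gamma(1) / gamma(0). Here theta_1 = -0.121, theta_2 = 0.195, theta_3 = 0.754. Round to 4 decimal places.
\rho(1) = 0.0015

For an MA(q) process with theta_0 = 1, the autocovariance is
  gamma(k) = sigma^2 * sum_{i=0..q-k} theta_i * theta_{i+k},
and rho(k) = gamma(k) / gamma(0). Sigma^2 cancels.
  numerator   = (1)*(-0.121) + (-0.121)*(0.195) + (0.195)*(0.754) = 0.002435.
  denominator = (1)^2 + (-0.121)^2 + (0.195)^2 + (0.754)^2 = 1.621182.
  rho(1) = 0.002435 / 1.621182 = 0.0015.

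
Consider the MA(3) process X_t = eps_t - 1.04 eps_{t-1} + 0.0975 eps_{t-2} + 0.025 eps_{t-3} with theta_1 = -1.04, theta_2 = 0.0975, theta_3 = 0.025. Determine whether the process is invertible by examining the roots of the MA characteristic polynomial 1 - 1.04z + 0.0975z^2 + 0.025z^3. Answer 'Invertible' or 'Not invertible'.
\text{Invertible}

The MA(q) characteristic polynomial is P(z) = 1 - 1.04z + 0.0975z^2 + 0.025z^3.
Invertibility requires all roots to lie outside the unit circle, i.e. |z| > 1 for every root.
Degree 3: look for a simple real root z0 first, then factor out (1 - z/z0) and solve the remaining quadratic.
Testing z0 = 4: P(4) = 1 + (-1.04)(4) + (0.0975)(4)^2 + (0.025)(4)^3
  = 1 + (-4.16) + (1.56) + (1.6) = 0.  So z_0 = 4 is a root, |z_0| = 4.
Divide out the factor (1 - 0.25 z) = (1 - z/z0) (since 1/z0 = 0.25):
  P(z) = (1 - 0.25 z)(1 + (-0.79) z + (-0.1) z^2)
  [check: z-coef -0.79 - (0.25) = -1.04; z^2-coef -0.1 - (0.25)(-0.79) = 0.0975; z^3-coef -(0.25)(-0.1) = 0.025.]
Remaining roots from the quadratic factor 1 + (-0.79) z + (-0.1) z^2:
  Set 1 + (-0.79) z + (-0.1) z^2 = 0, i.e. a z^2 + b z + c = 0 with a = -0.1, b = -0.79, c = 1.
  Discriminant D = b^2 - 4ac = (-0.79)^2 - 4*(-0.1)*1 = 0.6241 - (-0.4) = 1.0241.
  D >= 0, so the roots are real: z = (-b +/- sqrt(D)) / (2a) = (0.79 +/- 1.011978) / (-0.2).
    z_1 = (0.79 + 1.011978) / (-0.2) = -9.0099,   |z_1| = 9.0099.
    z_2 = (0.79 - 1.011978) / (-0.2) = 1.1099,   |z_2| = 1.1099.
Moduli of all roots: 4.0000, 9.0099, 1.1099.
All moduli strictly greater than 1? Yes.
Verdict: Invertible.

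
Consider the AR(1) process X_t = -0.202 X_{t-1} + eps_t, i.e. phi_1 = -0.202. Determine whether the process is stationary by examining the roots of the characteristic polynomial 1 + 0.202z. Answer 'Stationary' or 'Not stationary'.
\text{Stationary}

The AR(p) characteristic polynomial is P(z) = 1 + 0.202z.
Stationarity requires all roots to lie outside the unit circle, i.e. |z| > 1 for every root.
This is linear in z: 1 + (0.202) z = 0  =>  z = -1/(0.202) = -4.950495,  |z| = 4.950495.
Moduli of all roots: 4.9505.
All moduli strictly greater than 1? Yes.
Verdict: Stationary.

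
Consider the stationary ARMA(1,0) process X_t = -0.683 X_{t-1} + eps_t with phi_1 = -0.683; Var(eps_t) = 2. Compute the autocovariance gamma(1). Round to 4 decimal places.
\gamma(1) = -2.5604

Multiply the model equation by X_{t-k} and take expectations. With theta_0 = psi_0 = 1 and psi_j the MA(infinity) weights, this gives
  gamma(k) - sum_i phi_i gamma(k-i) = c_k,
  c_k = sigma^2 * sum_{j=k..q} theta_j psi_{j-k}   (c_k = 0 for k > q),
using gamma(-m) = gamma(m).
Pure AR (q = 0): c_0 = sigma^2 = 2, c_k = 0 for k >= 1.
Equations for k = 0 and k = 1 (AR order 1):
  gamma(0) = phi_1 gamma(1) + c_0
  gamma(1) = phi_1 gamma(0) + c_1
Substituting the second into the first: gamma(0) (1 - phi_1^2) = c_0 + phi_1 c_1, so
  gamma(0) = c_0 / (1 - phi_1^2) = 2 / (1 - (-0.683)^2) = 2 / 0.533511 = 3.748751.
  gamma(1) = phi_1 gamma(0) = (-0.683)(3.748751) = -2.560397.
Therefore gamma(1) = -2.5604 (to 4 decimal places).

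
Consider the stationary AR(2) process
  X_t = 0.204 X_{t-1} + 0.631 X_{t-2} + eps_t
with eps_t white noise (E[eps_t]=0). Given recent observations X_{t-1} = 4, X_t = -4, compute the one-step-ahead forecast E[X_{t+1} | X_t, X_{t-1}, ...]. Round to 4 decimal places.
E[X_{t+1} \mid \mathcal F_t] = 1.7080

For an AR(p) model X_t = c + sum_i phi_i X_{t-i} + eps_t, the
one-step-ahead conditional mean is
  E[X_{t+1} | X_t, ...] = c + sum_i phi_i X_{t+1-i}.
Substitute known values:
  E[X_{t+1} | ...] = (0.204) * (-4) + (0.631) * (4)
                   = 1.7080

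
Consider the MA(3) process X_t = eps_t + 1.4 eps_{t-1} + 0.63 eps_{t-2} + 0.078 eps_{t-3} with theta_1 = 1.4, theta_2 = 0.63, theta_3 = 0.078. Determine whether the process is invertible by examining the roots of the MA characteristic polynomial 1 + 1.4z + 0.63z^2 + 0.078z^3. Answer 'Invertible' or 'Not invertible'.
\text{Invertible}

The MA(q) characteristic polynomial is P(z) = 1 + 1.4z + 0.63z^2 + 0.078z^3.
Invertibility requires all roots to lie outside the unit circle, i.e. |z| > 1 for every root.
Degree 3: look for a simple real root z0 first, then factor out (1 - z/z0) and solve the remaining quadratic.
Testing z0 = -5: P(-5) = 1 + (1.4)(-5) + (0.63)(-5)^2 + (0.078)(-5)^3
  = 1 + (-7) + (15.75) + (-9.75) = 0.  So z_0 = -5 is a root, |z_0| = 5.
Divide out the factor (1 + 0.2 z) = (1 - z/z0) (since 1/z0 = -0.2):
  P(z) = (1 + 0.2 z)(1 + (1.2) z + (0.39) z^2)
  [check: z-coef 1.2 - (-0.2) = 1.4; z^2-coef 0.39 - (-0.2)(1.2) = 0.63; z^3-coef -(-0.2)(0.39) = 0.078.]
Remaining roots from the quadratic factor 1 + (1.2) z + (0.39) z^2:
  Set 1 + (1.2) z + (0.39) z^2 = 0, i.e. a z^2 + b z + c = 0 with a = 0.39, b = 1.2, c = 1.
  Discriminant D = b^2 - 4ac = (1.2)^2 - 4*(0.39)*1 = 1.44 - (1.56) = -0.12.
  D < 0, so the roots are the complex-conjugate pair z = (-b +/- i sqrt(-D)) / (2a) = -1.5385 +/- 0.4441i.
  For a conjugate pair |z|^2 = z * conj(z) = (product of roots) = c/a = 1/(0.39) = 2.564103, so |z| = sqrt(2.564103) = 1.6013 for both roots.
Moduli of all roots: 5.0000, 1.6013, 1.6013.
All moduli strictly greater than 1? Yes.
Verdict: Invertible.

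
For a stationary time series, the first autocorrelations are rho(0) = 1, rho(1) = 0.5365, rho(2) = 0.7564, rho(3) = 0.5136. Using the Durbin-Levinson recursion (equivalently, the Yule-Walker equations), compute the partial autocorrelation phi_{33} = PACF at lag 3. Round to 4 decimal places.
\phi_{33} = 0.0540

The PACF at lag k is phi_{kk}, the last component of the solution
to the Yule-Walker system G_k phi = r_k where
  (G_k)_{ij} = rho(|i - j|), (r_k)_i = rho(i), i,j = 1..k.
Equivalently, Durbin-Levinson gives phi_{kk} iteratively:
  phi_{11} = rho(1)
  phi_{kk} = [rho(k) - sum_{j=1..k-1} phi_{k-1,j} rho(k-j)]
            / [1 - sum_{j=1..k-1} phi_{k-1,j} rho(j)],
  phi_{k,j} = phi_{k-1,j} - phi_{kk} phi_{k-1,k-j},  j = 1..k-1.
Step k = 1:
  phi_11 = rho(1) = 0.5365.
Step k = 2:
  phi_22 = [rho(2) - phi_11 rho(1)] / [1 - phi_11 rho(1)] = [0.7564 - (0.5365)(0.5365)] / [1 - (0.5365)(0.5365)]
         = 0.46856775 / 0.71216775 = 0.657946.
  Update: phi_21 = phi_11 - phi_22 phi_11 = 0.5365 - (0.657946)(0.5365) = 0.183512.
Step k = 3:
  phi_33 = [rho(3) - phi_21 rho(2) - phi_22 rho(1)] / [1 - phi_21 rho(1) - phi_22 rho(2)]
    numerator   = 0.5136 - (0.183512)(0.7564) - (0.657946)(0.5365) = 0.02180355
    denominator = 1 - (0.183512)(0.5365) - (0.657946)(0.7564) = 0.40387559
  phi_33 = 0.02180355 / 0.40387559 = 0.054.
Therefore phi_{33} = 0.0540.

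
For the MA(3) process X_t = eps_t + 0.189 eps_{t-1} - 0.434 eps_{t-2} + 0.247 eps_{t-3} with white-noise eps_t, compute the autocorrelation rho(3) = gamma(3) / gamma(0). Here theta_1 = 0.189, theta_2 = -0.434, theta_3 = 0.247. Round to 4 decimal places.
\rho(3) = 0.1922

For an MA(q) process with theta_0 = 1, the autocovariance is
  gamma(k) = sigma^2 * sum_{i=0..q-k} theta_i * theta_{i+k},
and rho(k) = gamma(k) / gamma(0). Sigma^2 cancels.
  numerator   = (1)*(0.247) = 0.247.
  denominator = (1)^2 + (0.189)^2 + (-0.434)^2 + (0.247)^2 = 1.285086.
  rho(3) = 0.247 / 1.285086 = 0.1922.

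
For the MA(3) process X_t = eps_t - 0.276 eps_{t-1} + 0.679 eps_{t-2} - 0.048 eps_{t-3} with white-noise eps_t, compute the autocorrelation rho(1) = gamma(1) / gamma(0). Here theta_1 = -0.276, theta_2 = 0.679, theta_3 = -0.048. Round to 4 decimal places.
\rho(1) = -0.3222

For an MA(q) process with theta_0 = 1, the autocovariance is
  gamma(k) = sigma^2 * sum_{i=0..q-k} theta_i * theta_{i+k},
and rho(k) = gamma(k) / gamma(0). Sigma^2 cancels.
  numerator   = (1)*(-0.276) + (-0.276)*(0.679) + (0.679)*(-0.048) = -0.495996.
  denominator = (1)^2 + (-0.276)^2 + (0.679)^2 + (-0.048)^2 = 1.539521.
  rho(1) = -0.495996 / 1.539521 = -0.3222.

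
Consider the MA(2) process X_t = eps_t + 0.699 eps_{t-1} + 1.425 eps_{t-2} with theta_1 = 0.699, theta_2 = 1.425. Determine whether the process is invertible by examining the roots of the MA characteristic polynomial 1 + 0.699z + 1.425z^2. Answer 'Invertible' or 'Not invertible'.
\text{Not invertible}

The MA(q) characteristic polynomial is P(z) = 1 + 0.699z + 1.425z^2.
Invertibility requires all roots to lie outside the unit circle, i.e. |z| > 1 for every root.
Set 1 + (0.699) z + (1.425) z^2 = 0, i.e. a z^2 + b z + c = 0 with a = 1.425, b = 0.699, c = 1.
Discriminant D = b^2 - 4ac = (0.699)^2 - 4*(1.425)*1 = 0.488601 - (5.7) = -5.211399.
D < 0, so the roots are the complex-conjugate pair z = (-b +/- i sqrt(-D)) / (2a) = -0.2453 +/- 0.801i.
For a conjugate pair |z|^2 = z * conj(z) = (product of roots) = c/a = 1/(1.425) = 0.701754, so |z| = sqrt(0.701754) = 0.8377 for both roots.
Moduli of all roots: 0.8377, 0.8377.
All moduli strictly greater than 1? No.
Verdict: Not invertible.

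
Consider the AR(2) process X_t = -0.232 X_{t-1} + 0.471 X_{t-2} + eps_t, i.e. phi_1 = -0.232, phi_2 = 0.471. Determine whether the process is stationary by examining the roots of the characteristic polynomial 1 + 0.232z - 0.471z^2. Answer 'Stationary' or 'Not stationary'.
\text{Stationary}

The AR(p) characteristic polynomial is P(z) = 1 + 0.232z - 0.471z^2.
Stationarity requires all roots to lie outside the unit circle, i.e. |z| > 1 for every root.
Set 1 + (0.232) z + (-0.471) z^2 = 0, i.e. a z^2 + b z + c = 0 with a = -0.471, b = 0.232, c = 1.
Discriminant D = b^2 - 4ac = (0.232)^2 - 4*(-0.471)*1 = 0.053824 - (-1.884) = 1.937824.
D >= 0, so the roots are real: z = (-b +/- sqrt(D)) / (2a) = (-0.232 +/- 1.392057) / (-0.942).
  z_1 = (-0.232 + 1.392057) / (-0.942) = -1.2315,   |z_1| = 1.2315.
  z_2 = (-0.232 - 1.392057) / (-0.942) = 1.7241,   |z_2| = 1.7241.
Moduli of all roots: 1.2315, 1.7241.
All moduli strictly greater than 1? Yes.
Verdict: Stationary.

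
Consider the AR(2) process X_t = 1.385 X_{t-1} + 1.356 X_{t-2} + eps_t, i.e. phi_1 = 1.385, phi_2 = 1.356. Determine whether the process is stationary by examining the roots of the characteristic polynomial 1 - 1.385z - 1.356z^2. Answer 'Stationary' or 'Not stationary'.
\text{Not stationary}

The AR(p) characteristic polynomial is P(z) = 1 - 1.385z - 1.356z^2.
Stationarity requires all roots to lie outside the unit circle, i.e. |z| > 1 for every root.
Set 1 + (-1.385) z + (-1.356) z^2 = 0, i.e. a z^2 + b z + c = 0 with a = -1.356, b = -1.385, c = 1.
Discriminant D = b^2 - 4ac = (-1.385)^2 - 4*(-1.356)*1 = 1.918225 - (-5.424) = 7.342225.
D >= 0, so the roots are real: z = (-b +/- sqrt(D)) / (2a) = (1.385 +/- 2.709654) / (-2.712).
  z_1 = (1.385 + 2.709654) / (-2.712) = -1.5098,   |z_1| = 1.5098.
  z_2 = (1.385 - 2.709654) / (-2.712) = 0.4884,   |z_2| = 0.4884.
Moduli of all roots: 1.5098, 0.4884.
All moduli strictly greater than 1? No.
Verdict: Not stationary.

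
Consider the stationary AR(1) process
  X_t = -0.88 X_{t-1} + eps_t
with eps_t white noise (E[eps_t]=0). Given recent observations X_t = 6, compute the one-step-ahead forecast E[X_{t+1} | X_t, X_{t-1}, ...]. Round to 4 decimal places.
E[X_{t+1} \mid \mathcal F_t] = -5.2800

For an AR(p) model X_t = c + sum_i phi_i X_{t-i} + eps_t, the
one-step-ahead conditional mean is
  E[X_{t+1} | X_t, ...] = c + sum_i phi_i X_{t+1-i}.
Substitute known values:
  E[X_{t+1} | ...] = (-0.88) * (6)
                   = -5.2800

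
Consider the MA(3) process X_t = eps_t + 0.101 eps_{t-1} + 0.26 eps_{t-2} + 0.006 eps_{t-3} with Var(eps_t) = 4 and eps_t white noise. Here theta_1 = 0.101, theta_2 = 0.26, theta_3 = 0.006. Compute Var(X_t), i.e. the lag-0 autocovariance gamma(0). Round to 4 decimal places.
\gamma(0) = 4.3113

For an MA(q) process X_t = eps_t + sum_i theta_i eps_{t-i} with
Var(eps_t) = sigma^2, the variance is
  gamma(0) = sigma^2 * (1 + sum_i theta_i^2).
  sum_i theta_i^2 = (0.101)^2 + (0.26)^2 + (0.006)^2 = 0.010201 + 0.0676 + 0.000036 = 0.077837.
  gamma(0) = 4 * (1 + 0.077837) = 4 * 1.077837 = 4.311348, which rounds to 4.3113.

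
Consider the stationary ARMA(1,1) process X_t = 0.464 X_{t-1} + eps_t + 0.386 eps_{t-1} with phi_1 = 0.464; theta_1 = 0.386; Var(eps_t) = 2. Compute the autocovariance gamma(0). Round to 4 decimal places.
\gamma(0) = 3.8415

Multiply the model equation by X_{t-k} and take expectations. With theta_0 = psi_0 = 1 and psi_j the MA(infinity) weights, this gives
  gamma(k) - sum_i phi_i gamma(k-i) = c_k,
  c_k = sigma^2 * sum_{j=k..q} theta_j psi_{j-k}   (c_k = 0 for k > q),
using gamma(-m) = gamma(m).
psi-weights needed (psi_j = theta_j + sum_i phi_i psi_{j-i}):
  psi_1 = theta_1 + phi_1 = 0.386 + (0.464) = 0.85
Right-hand sides:
  c_0 = sigma^2 (1 + theta_1 psi_1) = 2 * (1 + (0.386)(0.85)) = 2 * 1.3281 = 2.6562
  c_1 = sigma^2 theta_1 = 2 * (0.386) = 0.772
  c_2 = 0
Equations for k = 0 and k = 1 (AR order 1):
  gamma(0) = phi_1 gamma(1) + c_0
  gamma(1) = phi_1 gamma(0) + c_1
Substituting the second into the first: gamma(0) (1 - phi_1^2) = c_0 + phi_1 c_1, so
  gamma(0) = (c_0 + phi_1 c_1) / (1 - phi_1^2) = (2.6562 + (0.464)(0.772)) / (1 - (0.464)^2) = 3.014408 / 0.784704 = 3.841459.
Therefore gamma(0) = 3.8415 (to 4 decimal places).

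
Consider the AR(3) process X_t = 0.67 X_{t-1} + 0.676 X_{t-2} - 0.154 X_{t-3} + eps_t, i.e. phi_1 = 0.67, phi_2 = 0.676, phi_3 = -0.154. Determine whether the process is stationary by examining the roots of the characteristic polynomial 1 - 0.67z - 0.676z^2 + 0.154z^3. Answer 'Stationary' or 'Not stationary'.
\text{Not stationary}

The AR(p) characteristic polynomial is P(z) = 1 - 0.67z - 0.676z^2 + 0.154z^3.
Stationarity requires all roots to lie outside the unit circle, i.e. |z| > 1 for every root.
Degree 3: look for a simple real root z0 first, then factor out (1 - z/z0) and solve the remaining quadratic.
Testing z0 = 5: P(5) = 1 + (-0.67)(5) + (-0.676)(5)^2 + (0.154)(5)^3
  = 1 + (-3.35) + (-16.9) + (19.25) = 0.  So z_0 = 5 is a root, |z_0| = 5.
Divide out the factor (1 - 0.2 z) = (1 - z/z0) (since 1/z0 = 0.2):
  P(z) = (1 - 0.2 z)(1 + (-0.47) z + (-0.77) z^2)
  [check: z-coef -0.47 - (0.2) = -0.67; z^2-coef -0.77 - (0.2)(-0.47) = -0.676; z^3-coef -(0.2)(-0.77) = 0.154.]
Remaining roots from the quadratic factor 1 + (-0.47) z + (-0.77) z^2:
  Set 1 + (-0.47) z + (-0.77) z^2 = 0, i.e. a z^2 + b z + c = 0 with a = -0.77, b = -0.47, c = 1.
  Discriminant D = b^2 - 4ac = (-0.47)^2 - 4*(-0.77)*1 = 0.2209 - (-3.08) = 3.3009.
  D >= 0, so the roots are real: z = (-b +/- sqrt(D)) / (2a) = (0.47 +/- 1.816838) / (-1.54).
    z_1 = (0.47 + 1.816838) / (-1.54) = -1.485,   |z_1| = 1.485.
    z_2 = (0.47 - 1.816838) / (-1.54) = 0.8746,   |z_2| = 0.8746.
Moduli of all roots: 5.0000, 1.4850, 0.8746.
All moduli strictly greater than 1? No.
Verdict: Not stationary.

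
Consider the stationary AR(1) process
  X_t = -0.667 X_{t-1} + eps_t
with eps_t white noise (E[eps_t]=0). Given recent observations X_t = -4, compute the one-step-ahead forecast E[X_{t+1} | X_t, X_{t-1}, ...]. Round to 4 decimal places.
E[X_{t+1} \mid \mathcal F_t] = 2.6680

For an AR(p) model X_t = c + sum_i phi_i X_{t-i} + eps_t, the
one-step-ahead conditional mean is
  E[X_{t+1} | X_t, ...] = c + sum_i phi_i X_{t+1-i}.
Substitute known values:
  E[X_{t+1} | ...] = (-0.667) * (-4)
                   = 2.6680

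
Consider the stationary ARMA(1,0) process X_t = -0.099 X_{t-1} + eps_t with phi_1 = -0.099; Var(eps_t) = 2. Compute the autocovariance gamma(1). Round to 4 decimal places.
\gamma(1) = -0.2000

Multiply the model equation by X_{t-k} and take expectations. With theta_0 = psi_0 = 1 and psi_j the MA(infinity) weights, this gives
  gamma(k) - sum_i phi_i gamma(k-i) = c_k,
  c_k = sigma^2 * sum_{j=k..q} theta_j psi_{j-k}   (c_k = 0 for k > q),
using gamma(-m) = gamma(m).
Pure AR (q = 0): c_0 = sigma^2 = 2, c_k = 0 for k >= 1.
Equations for k = 0 and k = 1 (AR order 1):
  gamma(0) = phi_1 gamma(1) + c_0
  gamma(1) = phi_1 gamma(0) + c_1
Substituting the second into the first: gamma(0) (1 - phi_1^2) = c_0 + phi_1 c_1, so
  gamma(0) = c_0 / (1 - phi_1^2) = 2 / (1 - (-0.099)^2) = 2 / 0.990199 = 2.019796.
  gamma(1) = phi_1 gamma(0) = (-0.099)(2.019796) = -0.19996.
Therefore gamma(1) = -0.2000 (to 4 decimal places).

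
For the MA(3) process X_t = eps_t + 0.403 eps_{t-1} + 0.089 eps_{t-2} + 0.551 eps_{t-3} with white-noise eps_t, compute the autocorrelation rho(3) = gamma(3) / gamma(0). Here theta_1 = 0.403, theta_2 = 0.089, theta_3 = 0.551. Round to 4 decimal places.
\rho(3) = 0.3738

For an MA(q) process with theta_0 = 1, the autocovariance is
  gamma(k) = sigma^2 * sum_{i=0..q-k} theta_i * theta_{i+k},
and rho(k) = gamma(k) / gamma(0). Sigma^2 cancels.
  numerator   = (1)*(0.551) = 0.551.
  denominator = (1)^2 + (0.403)^2 + (0.089)^2 + (0.551)^2 = 1.473931.
  rho(3) = 0.551 / 1.473931 = 0.3738.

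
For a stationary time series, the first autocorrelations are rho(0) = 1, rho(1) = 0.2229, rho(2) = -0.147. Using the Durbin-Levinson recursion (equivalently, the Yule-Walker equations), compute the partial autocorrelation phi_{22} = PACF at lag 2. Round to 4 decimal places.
\phi_{22} = -0.2070

The PACF at lag k is phi_{kk}, the last component of the solution
to the Yule-Walker system G_k phi = r_k where
  (G_k)_{ij} = rho(|i - j|), (r_k)_i = rho(i), i,j = 1..k.
Equivalently, Durbin-Levinson gives phi_{kk} iteratively:
  phi_{11} = rho(1)
  phi_{kk} = [rho(k) - sum_{j=1..k-1} phi_{k-1,j} rho(k-j)]
            / [1 - sum_{j=1..k-1} phi_{k-1,j} rho(j)],
  phi_{k,j} = phi_{k-1,j} - phi_{kk} phi_{k-1,k-j},  j = 1..k-1.
Step k = 1:
  phi_11 = rho(1) = 0.2229.
Step k = 2:
  phi_22 = [rho(2) - phi_11 rho(1)] / [1 - phi_11 rho(1)] = [-0.147 - (0.2229)(0.2229)] / [1 - (0.2229)(0.2229)]
         = -0.19668441 / 0.95031559 = -0.207.
Therefore phi_{22} = -0.2070.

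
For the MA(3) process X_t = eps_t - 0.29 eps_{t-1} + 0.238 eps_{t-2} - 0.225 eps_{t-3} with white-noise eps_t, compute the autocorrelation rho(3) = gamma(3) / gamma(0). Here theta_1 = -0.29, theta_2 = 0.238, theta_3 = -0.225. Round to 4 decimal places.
\rho(3) = -0.1889

For an MA(q) process with theta_0 = 1, the autocovariance is
  gamma(k) = sigma^2 * sum_{i=0..q-k} theta_i * theta_{i+k},
and rho(k) = gamma(k) / gamma(0). Sigma^2 cancels.
  numerator   = (1)*(-0.225) = -0.225.
  denominator = (1)^2 + (-0.29)^2 + (0.238)^2 + (-0.225)^2 = 1.191369.
  rho(3) = -0.225 / 1.191369 = -0.1889.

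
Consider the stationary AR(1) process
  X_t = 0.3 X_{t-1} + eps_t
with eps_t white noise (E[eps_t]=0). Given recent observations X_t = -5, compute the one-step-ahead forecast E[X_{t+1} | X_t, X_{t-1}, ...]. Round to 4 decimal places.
E[X_{t+1} \mid \mathcal F_t] = -1.5000

For an AR(p) model X_t = c + sum_i phi_i X_{t-i} + eps_t, the
one-step-ahead conditional mean is
  E[X_{t+1} | X_t, ...] = c + sum_i phi_i X_{t+1-i}.
Substitute known values:
  E[X_{t+1} | ...] = (0.3) * (-5)
                   = -1.5000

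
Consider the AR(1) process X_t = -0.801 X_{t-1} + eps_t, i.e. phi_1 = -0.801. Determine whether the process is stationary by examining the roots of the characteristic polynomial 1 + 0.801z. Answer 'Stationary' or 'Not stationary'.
\text{Stationary}

The AR(p) characteristic polynomial is P(z) = 1 + 0.801z.
Stationarity requires all roots to lie outside the unit circle, i.e. |z| > 1 for every root.
This is linear in z: 1 + (0.801) z = 0  =>  z = -1/(0.801) = -1.248439,  |z| = 1.248439.
Moduli of all roots: 1.2484.
All moduli strictly greater than 1? Yes.
Verdict: Stationary.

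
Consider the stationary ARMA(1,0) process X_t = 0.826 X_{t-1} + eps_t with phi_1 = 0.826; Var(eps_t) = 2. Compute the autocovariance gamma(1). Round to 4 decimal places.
\gamma(1) = 5.1995

Multiply the model equation by X_{t-k} and take expectations. With theta_0 = psi_0 = 1 and psi_j the MA(infinity) weights, this gives
  gamma(k) - sum_i phi_i gamma(k-i) = c_k,
  c_k = sigma^2 * sum_{j=k..q} theta_j psi_{j-k}   (c_k = 0 for k > q),
using gamma(-m) = gamma(m).
Pure AR (q = 0): c_0 = sigma^2 = 2, c_k = 0 for k >= 1.
Equations for k = 0 and k = 1 (AR order 1):
  gamma(0) = phi_1 gamma(1) + c_0
  gamma(1) = phi_1 gamma(0) + c_1
Substituting the second into the first: gamma(0) (1 - phi_1^2) = c_0 + phi_1 c_1, so
  gamma(0) = c_0 / (1 - phi_1^2) = 2 / (1 - (0.826)^2) = 2 / 0.317724 = 6.294772.
  gamma(1) = phi_1 gamma(0) = (0.826)(6.294772) = 5.199481.
Therefore gamma(1) = 5.1995 (to 4 decimal places).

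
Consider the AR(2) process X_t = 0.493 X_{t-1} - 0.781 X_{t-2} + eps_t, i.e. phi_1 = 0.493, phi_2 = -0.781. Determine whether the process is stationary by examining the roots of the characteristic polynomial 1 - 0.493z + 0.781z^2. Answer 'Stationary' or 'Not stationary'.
\text{Stationary}

The AR(p) characteristic polynomial is P(z) = 1 - 0.493z + 0.781z^2.
Stationarity requires all roots to lie outside the unit circle, i.e. |z| > 1 for every root.
Set 1 + (-0.493) z + (0.781) z^2 = 0, i.e. a z^2 + b z + c = 0 with a = 0.781, b = -0.493, c = 1.
Discriminant D = b^2 - 4ac = (-0.493)^2 - 4*(0.781)*1 = 0.243049 - (3.124) = -2.880951.
D < 0, so the roots are the complex-conjugate pair z = (-b +/- i sqrt(-D)) / (2a) = 0.3156 +/- 1.0866i.
For a conjugate pair |z|^2 = z * conj(z) = (product of roots) = c/a = 1/(0.781) = 1.28041, so |z| = sqrt(1.28041) = 1.1316 for both roots.
Moduli of all roots: 1.1316, 1.1316.
All moduli strictly greater than 1? Yes.
Verdict: Stationary.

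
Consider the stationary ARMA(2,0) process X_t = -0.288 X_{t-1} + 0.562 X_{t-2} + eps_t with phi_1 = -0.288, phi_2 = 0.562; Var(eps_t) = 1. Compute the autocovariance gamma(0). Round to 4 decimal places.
\gamma(0) = 2.5749

Multiply the model equation by X_{t-k} and take expectations. With theta_0 = psi_0 = 1 and psi_j the MA(infinity) weights, this gives
  gamma(k) - sum_i phi_i gamma(k-i) = c_k,
  c_k = sigma^2 * sum_{j=k..q} theta_j psi_{j-k}   (c_k = 0 for k > q),
using gamma(-m) = gamma(m).
Pure AR (q = 0): c_0 = sigma^2 = 1, c_k = 0 for k >= 1.
Equations for k = 0, 1, 2 (AR order 2, c_2 = 0):
  (E0) gamma(0) = phi_1 gamma(1) + phi_2 gamma(2) + c_0
  (E1) gamma(1) = phi_1 gamma(0) + phi_2 gamma(1) + c_1
  (E2) gamma(2) = phi_1 gamma(1) + phi_2 gamma(0)
From (E1): gamma(1) = A gamma(0) + B with
  A = phi_1 / (1 - phi_2) = -0.288 / 0.438 = -0.657534,   B = c_1 / (1 - phi_2) = 0 / 0.438 = 0.
Insert (E2) into (E0): gamma(0) (1 - phi_2^2) = phi_1 (1 + phi_2) gamma(1) + c_0.
  phi_1 (1 + phi_2) = (-0.288)(1.562) = -0.449856,   1 - phi_2^2 = 0.684156.
Replace gamma(1) by A gamma(0) + B and collect gamma(0):
  gamma(0) [0.684156 - (-0.449856)(-0.657534)] = c_0 = 1
  gamma(0) * 0.38836 = 1
  gamma(0) = 1 / 0.38836 = 2.574929.
Therefore gamma(0) = 2.5749 (to 4 decimal places).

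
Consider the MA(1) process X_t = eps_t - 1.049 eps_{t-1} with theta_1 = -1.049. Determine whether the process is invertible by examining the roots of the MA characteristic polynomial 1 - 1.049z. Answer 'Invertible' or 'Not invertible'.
\text{Not invertible}

The MA(q) characteristic polynomial is P(z) = 1 - 1.049z.
Invertibility requires all roots to lie outside the unit circle, i.e. |z| > 1 for every root.
This is linear in z: 1 + (-1.049) z = 0  =>  z = -1/(-1.049) = 0.953289,  |z| = 0.953289.
Moduli of all roots: 0.9533.
All moduli strictly greater than 1? No.
Verdict: Not invertible.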